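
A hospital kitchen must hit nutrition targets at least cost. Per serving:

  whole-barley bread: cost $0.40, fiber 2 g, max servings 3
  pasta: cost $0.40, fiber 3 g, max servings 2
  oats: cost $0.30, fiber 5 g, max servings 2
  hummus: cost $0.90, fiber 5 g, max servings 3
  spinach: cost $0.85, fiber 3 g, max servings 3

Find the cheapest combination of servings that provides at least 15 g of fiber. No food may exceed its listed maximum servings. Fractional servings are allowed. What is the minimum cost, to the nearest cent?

$1.27

Cost per g of fiber: oats $0.0600, pasta $0.1333, hummus $0.1800, whole-barley bread $0.2000, spinach $0.2833.
Take 2 servings of oats: +10.0 g fiber for $0.60 (total $0.60, still need 5.0 g).
Take 1.667 servings of pasta: +5.0 g fiber for $0.67 (total $1.27, still need 0.0 g).
Greedy by cheapest-per-g is optimal for a single linear constraint, so the minimum cost is $1.27.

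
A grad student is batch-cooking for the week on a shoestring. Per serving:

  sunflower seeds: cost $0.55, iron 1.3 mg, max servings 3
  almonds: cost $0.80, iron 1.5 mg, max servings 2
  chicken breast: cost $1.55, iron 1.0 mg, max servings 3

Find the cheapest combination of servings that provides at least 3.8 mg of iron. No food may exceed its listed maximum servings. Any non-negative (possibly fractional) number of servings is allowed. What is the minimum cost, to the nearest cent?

$1.61

Cost per mg of iron: sunflower seeds $0.4231, almonds $0.5333, chicken breast $1.5500.
Take 2.923 servings of sunflower seeds: +3.8 mg iron for $1.61 (total $1.61, still need 0.0 mg).
Greedy by cheapest-per-mg is optimal for a single linear constraint, so the minimum cost is $1.61.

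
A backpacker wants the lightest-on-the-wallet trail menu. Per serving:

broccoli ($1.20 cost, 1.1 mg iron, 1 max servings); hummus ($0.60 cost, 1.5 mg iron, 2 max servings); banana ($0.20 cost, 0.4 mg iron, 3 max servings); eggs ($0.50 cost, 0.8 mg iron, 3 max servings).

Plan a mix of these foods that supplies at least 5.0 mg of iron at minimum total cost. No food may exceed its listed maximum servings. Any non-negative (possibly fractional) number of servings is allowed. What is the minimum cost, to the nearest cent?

$2.30

Cost per mg of iron: hummus $0.4000, banana $0.5000, eggs $0.6250, broccoli $1.0909.
Take 2 servings of hummus: +3.0 mg iron for $1.20 (total $1.20, still need 2.0 mg).
Take 3 servings of banana: +1.2 mg iron for $0.60 (total $1.80, still need 0.8 mg).
Take 1 serving of eggs: +0.8 mg iron for $0.50 (total $2.30, still need 0.0 mg).
Greedy by cheapest-per-mg is optimal for a single linear constraint, so the minimum cost is $2.30.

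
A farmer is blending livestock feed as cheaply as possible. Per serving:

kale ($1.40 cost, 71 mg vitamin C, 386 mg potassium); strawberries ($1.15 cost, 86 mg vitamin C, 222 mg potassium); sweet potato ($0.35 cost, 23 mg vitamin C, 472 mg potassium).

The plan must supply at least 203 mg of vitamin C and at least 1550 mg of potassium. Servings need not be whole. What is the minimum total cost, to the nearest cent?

$2.82

For a min-cost LP with two ≥-constraints, a basic feasible solution has at most two positive variables.
kale only: max(203/71, 1550/386) = 4.016 servings → $5.62.
strawberries only: max(203/86, 1550/222) = 6.982 servings → $8.03.
sweet potato only: max(203/23, 1550/472) = 8.826 servings → $3.09.
kale + strawberries with both targets exact would need a negative amount; discard.
kale + sweet potato with both tight: 2.442 servings and 1.287 servings → $3.87.
strawberries + sweet potato with both tight: 1.695 servings and 2.486 servings → $2.82.
The minimum over all feasible corners is $2.82.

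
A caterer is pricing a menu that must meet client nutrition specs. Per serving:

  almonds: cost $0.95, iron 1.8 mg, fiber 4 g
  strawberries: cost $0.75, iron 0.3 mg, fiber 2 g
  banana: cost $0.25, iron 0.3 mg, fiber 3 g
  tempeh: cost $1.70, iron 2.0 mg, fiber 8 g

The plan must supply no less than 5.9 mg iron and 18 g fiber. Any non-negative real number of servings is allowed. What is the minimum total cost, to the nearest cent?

$3.31

A basic optimal solution has at most two foods positive. Try each food alone and each pair with both targets met exactly.
almonds only: max(5.9/1.8, 18/4) = 4.5 servings → $4.28.
strawberries only: max(5.9/0.3, 18/2) = 19.67 servings → $14.75.
banana only: max(5.9/0.3, 18/3) = 19.67 servings → $4.92.
tempeh only: max(5.9/2.0, 18/8) = 2.95 servings → $5.01.
almonds + strawberries with both tight: 2.667 servings and 3.667 servings → $5.28.
almonds + banana with both tight: 2.929 servings and 2.095 servings → $3.31.
almonds + tempeh with both tight: 1.75 servings and 1.375 servings → $4.00.
strawberries + banana with both targets exact would need a negative amount; discard.
strawberries + tempeh with both targets exact would need a negative amount; discard.
banana + tempeh: intersection lies outside the first quadrant.
So the least-cost plan costs $3.31.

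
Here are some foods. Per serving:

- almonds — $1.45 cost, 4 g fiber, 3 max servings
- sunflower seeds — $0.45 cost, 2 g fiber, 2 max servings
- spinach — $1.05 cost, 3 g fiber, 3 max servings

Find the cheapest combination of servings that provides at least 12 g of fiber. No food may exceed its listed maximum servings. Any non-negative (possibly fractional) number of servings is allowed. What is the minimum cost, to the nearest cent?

$3.70

Cost per g of fiber: sunflower seeds $0.2250, spinach $0.3500, almonds $0.3625.
Take 2 servings of sunflower seeds: +4.0 g fiber for $0.90 (total $0.90, still need 8.0 g).
Take 2.667 servings of spinach: +8.0 g fiber for $2.80 (total $3.70, still need 0.0 g).
Greedy by cheapest-per-g is optimal for a single linear constraint, so the minimum cost is $3.70.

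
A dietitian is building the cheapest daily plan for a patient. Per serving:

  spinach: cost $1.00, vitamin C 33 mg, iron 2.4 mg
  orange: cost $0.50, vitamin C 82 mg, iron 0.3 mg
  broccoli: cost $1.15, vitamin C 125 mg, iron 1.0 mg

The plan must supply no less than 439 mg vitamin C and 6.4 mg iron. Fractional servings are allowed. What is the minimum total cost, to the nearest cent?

With two linear requirements the optimum uses one or two foods; enumerate the corners.
spinach only: max(439/33, 6.4/2.4) = 13.3 servings → $13.30.
orange only: max(439/82, 6.4/0.3) = 21.33 servings → $10.67.
broccoli only: max(439/125, 6.4/1.0) = 6.4 servings → $7.36.
spinach + orange with both tight: 2.103 servings and 4.507 servings → $4.36.
spinach + broccoli with both tight: 1.352 servings and 3.155 servings → $4.98.
orange + broccoli: the both-tight solution has a negative serving — not a feasible corner.
So the least-cost plan costs $4.36.

$4.36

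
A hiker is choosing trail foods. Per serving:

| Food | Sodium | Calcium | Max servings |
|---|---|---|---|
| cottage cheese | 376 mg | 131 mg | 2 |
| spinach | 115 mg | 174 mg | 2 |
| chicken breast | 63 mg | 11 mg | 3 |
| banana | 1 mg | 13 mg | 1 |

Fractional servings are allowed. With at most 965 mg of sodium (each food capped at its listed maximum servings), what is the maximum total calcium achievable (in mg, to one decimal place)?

616.7 mg

Calcium per mg sodium: banana 13, spinach 1.513, cottage cheese 0.3484, chicken breast 0.1746.
Take 1 serving of banana: uses 1 mg sodium, +13.0 mg calcium (running total 13.0 mg).
Take 2 servings of spinach: uses 230 mg sodium, +348.0 mg calcium (running total 361.0 mg).
Take 1.952 servings of cottage cheese: uses 734 mg sodium, +255.7 mg calcium (running total 616.7 mg).
Greedy by best ratio exhausts the sodium allowance optimally: 616.7 mg.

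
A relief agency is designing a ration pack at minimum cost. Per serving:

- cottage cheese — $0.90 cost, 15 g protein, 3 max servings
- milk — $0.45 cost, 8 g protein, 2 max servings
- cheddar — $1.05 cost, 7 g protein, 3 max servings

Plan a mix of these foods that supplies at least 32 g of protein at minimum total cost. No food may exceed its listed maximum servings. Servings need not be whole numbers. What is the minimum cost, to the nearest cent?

Cost per g of protein: milk $0.0563, cottage cheese $0.0600, cheddar $0.1500.
Take 2 servings of milk: +16.0 g protein for $0.90 (total $0.90, still need 16.0 g).
Take 1.067 servings of cottage cheese: +16.0 g protein for $0.96 (total $1.86, still need 0.0 g).
Filling from the cheapest source first is optimal under one linear minimum: $1.86.

$1.86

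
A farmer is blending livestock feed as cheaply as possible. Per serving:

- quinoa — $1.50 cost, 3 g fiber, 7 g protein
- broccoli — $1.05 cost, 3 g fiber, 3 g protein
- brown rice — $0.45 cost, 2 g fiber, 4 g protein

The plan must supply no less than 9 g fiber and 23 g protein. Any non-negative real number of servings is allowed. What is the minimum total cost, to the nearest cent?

With two linear requirements the optimum uses one or two foods; enumerate the corners.
quinoa only: max(9/3, 23/7) = 3.286 servings → $4.93.
broccoli only: max(9/3, 23/3) = 7.667 servings → $8.05.
brown rice only: max(9/2, 23/4) = 5.75 servings → $2.59.
quinoa + broccoli: intersection lies outside the first quadrant.
quinoa + brown rice with both targets exact would need a negative amount; discard.
broccoli + brown rice with both targets exact would need a negative amount; discard.
So the least-cost plan costs $2.59.

$2.59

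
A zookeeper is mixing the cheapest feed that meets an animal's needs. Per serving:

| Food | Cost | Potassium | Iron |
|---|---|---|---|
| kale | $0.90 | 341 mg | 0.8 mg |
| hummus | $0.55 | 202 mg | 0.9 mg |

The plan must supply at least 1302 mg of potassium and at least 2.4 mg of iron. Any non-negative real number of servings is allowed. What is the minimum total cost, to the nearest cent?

kale only: max(1302/341, 2.4/0.8) = 3.818 servings → $3.44.
hummus only: max(1302/202, 2.4/0.9) = 6.446 servings → $3.55.
kale + hummus: the both-tight solution has a negative serving — not a feasible corner.
The minimum over all feasible corners is $3.44.

$3.44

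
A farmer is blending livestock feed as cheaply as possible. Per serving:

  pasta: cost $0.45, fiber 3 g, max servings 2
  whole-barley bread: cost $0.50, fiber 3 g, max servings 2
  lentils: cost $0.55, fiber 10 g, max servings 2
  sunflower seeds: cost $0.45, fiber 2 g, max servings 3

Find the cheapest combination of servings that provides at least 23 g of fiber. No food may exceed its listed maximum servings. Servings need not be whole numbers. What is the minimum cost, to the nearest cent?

$1.55

Cost per g of fiber: lentils $0.0550, pasta $0.1500, whole-barley bread $0.1667, sunflower seeds $0.2250.
Take 2 servings of lentils: +20.0 g fiber for $1.10 (total $1.10, still need 3.0 g).
Take 1 serving of pasta: +3.0 g fiber for $0.45 (total $1.55, still need 0.0 g).
Filling from the cheapest source first is optimal under one linear minimum: $1.55.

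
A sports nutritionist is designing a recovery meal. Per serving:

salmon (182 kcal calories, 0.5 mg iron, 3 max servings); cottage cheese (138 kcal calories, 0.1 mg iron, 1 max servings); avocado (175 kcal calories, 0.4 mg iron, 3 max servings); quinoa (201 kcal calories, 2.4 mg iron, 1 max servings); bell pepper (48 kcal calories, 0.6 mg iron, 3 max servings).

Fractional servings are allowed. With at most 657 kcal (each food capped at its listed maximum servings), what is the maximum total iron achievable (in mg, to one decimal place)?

5.1 mg

Iron per kcal: bell pepper 0.0125, quinoa 0.01194, salmon 0.002747, avocado 0.002286, cottage cheese 0.0007246.
Take 3 servings of bell pepper: uses 144 kcal, +1.8 mg iron (running total 1.8 mg).
Take 1 serving of quinoa: uses 201 kcal, +2.4 mg iron (running total 4.2 mg).
Take 1.714 servings of salmon: uses 312 kcal, +0.9 mg iron (running total 5.1 mg).
Greedy by best ratio exhausts the calories allowance optimally: 5.1 mg.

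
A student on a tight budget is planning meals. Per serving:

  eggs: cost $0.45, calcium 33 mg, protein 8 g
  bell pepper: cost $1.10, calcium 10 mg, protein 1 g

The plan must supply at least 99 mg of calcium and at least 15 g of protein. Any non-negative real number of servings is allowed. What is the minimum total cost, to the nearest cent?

An LP optimum is at a vertex; with two nutrient constraints at most two foods are used. Check each candidate.
eggs only: max(99/33, 15/8) = 3 servings → $1.35.
bell pepper only: max(99/10, 15/1) = 15 servings → $16.50.
eggs + bell pepper with both tight: 1.085 servings and 6.319 servings → $7.44.
So the least-cost plan costs $1.35.

$1.35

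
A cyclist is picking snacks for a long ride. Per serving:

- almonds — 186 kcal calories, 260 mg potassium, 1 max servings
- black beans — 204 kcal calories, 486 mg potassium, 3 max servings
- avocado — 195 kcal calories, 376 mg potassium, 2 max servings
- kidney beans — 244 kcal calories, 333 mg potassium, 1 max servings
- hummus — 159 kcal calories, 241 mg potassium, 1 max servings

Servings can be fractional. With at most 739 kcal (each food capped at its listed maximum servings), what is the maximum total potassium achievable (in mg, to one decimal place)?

1702.9 mg

Potassium per kcal: black beans 2.382, avocado 1.928, hummus 1.516, almonds 1.398, kidney beans 1.365.
Take 3 servings of black beans: uses 612 kcal, +1458.0 mg potassium (running total 1458.0 mg).
Take 0.6513 servings of avocado: uses 127 kcal, +244.9 mg potassium (running total 1702.9 mg).
Greedy by best ratio exhausts the calories allowance optimally: 1702.9 mg.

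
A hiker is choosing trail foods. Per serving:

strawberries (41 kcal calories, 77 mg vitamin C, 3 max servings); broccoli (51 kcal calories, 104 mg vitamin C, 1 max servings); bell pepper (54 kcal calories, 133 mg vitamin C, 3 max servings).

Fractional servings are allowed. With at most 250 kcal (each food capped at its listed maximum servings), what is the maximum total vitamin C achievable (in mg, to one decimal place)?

572.5 mg

Vitamin C per kcal: bell pepper 2.463, broccoli 2.039, strawberries 1.878.
Take 3 servings of bell pepper: uses 162 kcal, +399.0 mg vitamin C (running total 399.0 mg).
Take 1 serving of broccoli: uses 51 kcal, +104.0 mg vitamin C (running total 503.0 mg).
Take 0.9024 servings of strawberries: uses 37 kcal, +69.5 mg vitamin C (running total 572.5 mg).
Greedy by best ratio exhausts the calories allowance optimally: 572.5 mg.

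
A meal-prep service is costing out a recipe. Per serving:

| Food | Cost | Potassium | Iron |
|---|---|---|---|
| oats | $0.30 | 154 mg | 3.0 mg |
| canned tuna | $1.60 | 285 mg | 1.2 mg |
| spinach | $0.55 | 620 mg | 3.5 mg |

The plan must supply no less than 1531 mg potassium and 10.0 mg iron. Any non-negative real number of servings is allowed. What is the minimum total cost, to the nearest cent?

This is a tiny linear program; its minimum lies at a vertex of the feasible set. List the vertices and price them.
oats only: max(1531/154, 10.0/3.0) = 9.942 servings → $2.98.
canned tuna only: max(1531/285, 10.0/1.2) = 8.333 servings → $13.33.
spinach only: max(1531/620, 10.0/3.5) = 2.857 servings → $1.57.
oats + canned tuna with both tight: 1.511 servings and 4.555 servings → $7.74.
oats + spinach with both tight: 0.637 servings and 2.311 servings → $1.46.
canned tuna + spinach: the both-tight solution has a negative serving — not a feasible corner.
So the least-cost plan costs $1.46.

$1.46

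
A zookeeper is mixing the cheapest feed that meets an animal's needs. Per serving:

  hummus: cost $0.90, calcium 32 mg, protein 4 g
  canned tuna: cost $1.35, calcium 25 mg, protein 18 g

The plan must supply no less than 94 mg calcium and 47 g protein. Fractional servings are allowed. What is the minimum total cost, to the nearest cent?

This is a tiny linear program; its minimum lies at a vertex of the feasible set. List the vertices and price them.
hummus only: max(94/32, 47/4) = 11.75 servings → $10.57.
canned tuna only: max(94/25, 47/18) = 3.76 servings → $5.08.
hummus + canned tuna with both tight: 1.086 servings and 2.37 servings → $4.18.
The minimum over all feasible corners is $4.18.

$4.18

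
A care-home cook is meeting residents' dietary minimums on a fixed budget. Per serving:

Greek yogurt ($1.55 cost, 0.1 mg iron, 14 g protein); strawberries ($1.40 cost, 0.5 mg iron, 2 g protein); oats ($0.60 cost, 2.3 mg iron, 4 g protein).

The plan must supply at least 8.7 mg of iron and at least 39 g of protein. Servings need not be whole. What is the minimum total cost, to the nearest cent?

Minimising a linear cost over {iron ≥ 8.7, protein ≥ 39, servings ≥ 0} — the optimum is at a vertex, using one or two foods.
Greek yogurt only: max(8.7/0.1, 39/14) = 87 servings → $134.85.
strawberries only: max(8.7/0.5, 39/2) = 19.5 servings → $27.30.
oats only: max(8.7/2.3, 39/4) = 9.75 servings → $5.85.
Greek yogurt + strawberries with both tight: 0.3088 servings and 17.34 servings → $24.75.
Greek yogurt + oats with both tight: 1.726 servings and 3.708 servings → $4.90.
strawberries + oats: intersection lies outside the first quadrant.
So the least-cost plan costs $4.90.

$4.90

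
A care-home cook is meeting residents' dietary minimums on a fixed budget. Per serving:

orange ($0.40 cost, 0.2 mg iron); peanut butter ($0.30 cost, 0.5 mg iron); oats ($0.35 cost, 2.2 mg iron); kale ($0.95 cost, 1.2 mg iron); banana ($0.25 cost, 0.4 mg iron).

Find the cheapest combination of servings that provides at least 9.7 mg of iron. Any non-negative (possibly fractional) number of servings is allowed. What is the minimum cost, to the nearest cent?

$1.54

Cost per mg of iron: oats $0.1591, peanut butter $0.6000, banana $0.6250, kale $0.7917, orange $2.0000.
With no serving limits, use only oats: 9.7 mg / 2.2 mg = 4.409 servings × $0.35 = $1.54.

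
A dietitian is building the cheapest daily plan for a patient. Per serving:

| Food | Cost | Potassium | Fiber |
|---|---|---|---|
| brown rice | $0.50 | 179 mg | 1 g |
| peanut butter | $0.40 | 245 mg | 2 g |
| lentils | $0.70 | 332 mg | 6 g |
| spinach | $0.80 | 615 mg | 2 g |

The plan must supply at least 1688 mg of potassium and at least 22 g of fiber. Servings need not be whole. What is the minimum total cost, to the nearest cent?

$3.10

brown rice only: max(1688/179, 22/1) = 22 servings → $11.00.
peanut butter only: max(1688/245, 22/2) = 11 servings → $4.40.
lentils only: max(1688/332, 22/6) = 5.084 servings → $3.56.
spinach only: max(1688/615, 22/2) = 11 servings → $8.80.
brown rice + peanut butter with both targets exact would need a negative amount; discard.
brown rice + lentils with both tight: 3.806 servings and 3.032 servings → $4.03.
brown rice + spinach: intersection lies outside the first quadrant.
peanut butter + lentils with both tight: 3.504 servings and 2.499 servings → $3.15.
peanut butter + spinach with both targets exact would need a negative amount; discard.
lentils + spinach with both tight: 3.356 servings and 0.9332 servings → $3.10.
Cheapest feasible corner: $3.10.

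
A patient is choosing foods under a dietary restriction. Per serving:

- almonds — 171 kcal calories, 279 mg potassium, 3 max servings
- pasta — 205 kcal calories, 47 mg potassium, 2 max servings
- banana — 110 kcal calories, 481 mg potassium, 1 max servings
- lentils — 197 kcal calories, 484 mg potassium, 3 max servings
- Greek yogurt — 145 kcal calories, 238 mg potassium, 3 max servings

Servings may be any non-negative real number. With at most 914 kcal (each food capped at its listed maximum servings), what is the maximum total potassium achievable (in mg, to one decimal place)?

2282.6 mg

Potassium per kcal: banana 4.373, lentils 2.457, Greek yogurt 1.641, almonds 1.632, pasta 0.2293.
Take 1 serving of banana: uses 110 kcal, +481.0 mg potassium (running total 481.0 mg).
Take 3 servings of lentils: uses 591 kcal, +1452.0 mg potassium (running total 1933.0 mg).
Take 1.469 servings of Greek yogurt: uses 213 kcal, +349.6 mg potassium (running total 2282.6 mg).
Greedy by best ratio exhausts the calories allowance optimally: 2282.6 mg.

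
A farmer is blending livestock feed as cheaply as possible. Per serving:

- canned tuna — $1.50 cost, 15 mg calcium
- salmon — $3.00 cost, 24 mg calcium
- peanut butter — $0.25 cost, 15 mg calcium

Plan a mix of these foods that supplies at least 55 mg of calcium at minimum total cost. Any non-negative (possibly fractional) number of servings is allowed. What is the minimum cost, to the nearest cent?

$0.92

Cost per mg of calcium: peanut butter $0.0167, canned tuna $0.1000, salmon $0.1250.
With no serving limits, use only peanut butter: 55 mg / 15 mg = 3.667 servings × $0.25 = $0.92.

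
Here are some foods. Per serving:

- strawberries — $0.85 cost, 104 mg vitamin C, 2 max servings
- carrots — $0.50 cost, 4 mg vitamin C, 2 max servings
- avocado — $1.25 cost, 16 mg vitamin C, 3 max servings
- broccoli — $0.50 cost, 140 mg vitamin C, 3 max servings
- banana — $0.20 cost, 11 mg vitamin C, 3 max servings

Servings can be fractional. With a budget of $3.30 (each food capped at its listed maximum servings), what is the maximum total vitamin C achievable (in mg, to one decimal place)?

633.5 mg

Vitamin C per dollar: broccoli 280, strawberries 122.4, banana 55, avocado 12.8, carrots 8.
Take 3 servings of broccoli: spends $1.50, +420.0 mg vitamin C (running total 420.0 mg).
Take 2 servings of strawberries: spends $1.70, +208.0 mg vitamin C (running total 628.0 mg).
Take 0.5 servings of banana: spends $0.10, +5.5 mg vitamin C (running total 633.5 mg).
Filling greedily by vitamin C-per-dollar is optimal for one linear limit, giving 633.5 mg.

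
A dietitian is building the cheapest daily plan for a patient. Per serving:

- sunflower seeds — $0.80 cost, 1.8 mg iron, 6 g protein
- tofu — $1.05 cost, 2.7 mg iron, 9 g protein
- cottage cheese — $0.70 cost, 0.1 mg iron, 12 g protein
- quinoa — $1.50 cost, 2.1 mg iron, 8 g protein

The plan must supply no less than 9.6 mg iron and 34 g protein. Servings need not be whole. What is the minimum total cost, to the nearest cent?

$3.85

Minimising a linear cost over {iron ≥ 9.6, protein ≥ 34, servings ≥ 0} — the optimum is at a vertex, using one or two foods.
sunflower seeds only: max(9.6/1.8, 34/6) = 5.667 servings → $4.53.
tofu only: max(9.6/2.7, 34/9) = 3.778 servings → $3.97.
cottage cheese only: max(9.6/0.1, 34/12) = 96 servings → $67.20.
quinoa only: max(9.6/2.1, 34/8) = 4.571 servings → $6.86.
sunflower seeds + tofu (both tight): parallel constraints — no distinct corner.
sunflower seeds + cottage cheese with both tight: 5.324 servings and 0.1714 servings → $4.38.
sunflower seeds + quinoa with both tight: 3 servings and 2 servings → $5.40.
tofu + cottage cheese with both tight: 3.549 servings and 0.1714 servings → $3.85.
tofu + quinoa with both tight: 2 servings and 2 servings → $5.10.
cottage cheese + quinoa: the both-tight solution has a negative serving — not a feasible corner.
So the least-cost plan costs $3.85.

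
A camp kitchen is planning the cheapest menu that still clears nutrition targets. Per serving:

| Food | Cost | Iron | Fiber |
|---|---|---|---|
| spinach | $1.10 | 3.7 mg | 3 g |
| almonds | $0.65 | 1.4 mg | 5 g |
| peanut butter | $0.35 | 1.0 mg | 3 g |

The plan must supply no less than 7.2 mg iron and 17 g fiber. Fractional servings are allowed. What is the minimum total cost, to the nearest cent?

spinach only: max(7.2/3.7, 17/3) = 5.667 servings → $6.23.
almonds only: max(7.2/1.4, 17/5) = 5.143 servings → $3.34.
peanut butter only: max(7.2/1.0, 17/3) = 7.2 servings → $2.52.
spinach + almonds with both tight: 0.8531 servings and 2.888 servings → $2.82.
spinach + peanut butter with both tight: 0.5679 servings and 5.099 servings → $2.41.
almonds + peanut butter: the both-tight solution has a negative serving — not a feasible corner.
So the least-cost plan costs $2.41.

$2.41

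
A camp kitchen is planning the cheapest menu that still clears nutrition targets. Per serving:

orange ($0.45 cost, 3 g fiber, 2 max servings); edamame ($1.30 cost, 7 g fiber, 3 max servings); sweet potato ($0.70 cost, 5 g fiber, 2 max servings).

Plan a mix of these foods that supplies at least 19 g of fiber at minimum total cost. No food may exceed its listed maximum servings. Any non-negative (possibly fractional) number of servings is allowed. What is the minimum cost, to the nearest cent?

$2.86

Cost per g of fiber: sweet potato $0.1400, orange $0.1500, edamame $0.1857.
Take 2 servings of sweet potato: +10.0 g fiber for $1.40 (total $1.40, still need 9.0 g).
Take 2 servings of orange: +6.0 g fiber for $0.90 (total $2.30, still need 3.0 g).
Take 0.4286 servings of edamame: +3.0 g fiber for $0.56 (total $2.86, still need 0.0 g).
Filling from the cheapest source first is optimal under one linear minimum: $2.86.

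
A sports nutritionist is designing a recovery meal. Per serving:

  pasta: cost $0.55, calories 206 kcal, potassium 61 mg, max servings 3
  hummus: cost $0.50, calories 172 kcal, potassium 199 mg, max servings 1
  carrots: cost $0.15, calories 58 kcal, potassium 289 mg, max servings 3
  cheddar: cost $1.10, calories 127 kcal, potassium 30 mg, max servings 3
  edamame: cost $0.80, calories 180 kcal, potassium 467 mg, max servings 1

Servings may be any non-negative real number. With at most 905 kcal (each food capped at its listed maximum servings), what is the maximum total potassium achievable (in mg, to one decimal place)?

1645.2 mg

Potassium per kcal: carrots 4.983, edamame 2.594, hummus 1.157, pasta 0.2961, cheddar 0.2362.
Take 3 servings of carrots: uses 174 kcal, +867.0 mg potassium (running total 867.0 mg).
Take 1 serving of edamame: uses 180 kcal, +467.0 mg potassium (running total 1334.0 mg).
Take 1 serving of hummus: uses 172 kcal, +199.0 mg potassium (running total 1533.0 mg).
Take 1.84 servings of pasta: uses 379 kcal, +112.2 mg potassium (running total 1645.2 mg).
Filling greedily by potassium-per-kcal is optimal for one linear limit, giving 1645.2 mg.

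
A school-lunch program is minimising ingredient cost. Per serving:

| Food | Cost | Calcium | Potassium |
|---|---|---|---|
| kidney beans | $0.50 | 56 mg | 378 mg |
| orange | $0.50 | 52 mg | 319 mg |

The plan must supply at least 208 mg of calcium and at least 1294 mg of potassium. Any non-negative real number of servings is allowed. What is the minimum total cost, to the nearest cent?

$1.86

An LP optimum is at a vertex; with two nutrient constraints at most two foods are used. Check each candidate.
kidney beans only: max(208/56, 1294/378) = 3.714 servings → $1.86.
orange only: max(208/52, 1294/319) = 4.056 servings → $2.03.
kidney beans + orange with both tight: 0.5223 servings and 3.438 servings → $1.98.
Cheapest feasible corner: $1.86.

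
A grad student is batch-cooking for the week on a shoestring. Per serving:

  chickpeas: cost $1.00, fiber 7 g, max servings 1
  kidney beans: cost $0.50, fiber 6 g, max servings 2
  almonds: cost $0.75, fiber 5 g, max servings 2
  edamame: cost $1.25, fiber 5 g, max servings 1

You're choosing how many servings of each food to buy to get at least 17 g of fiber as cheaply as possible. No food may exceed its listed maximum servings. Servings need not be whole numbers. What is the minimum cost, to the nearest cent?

$1.71

Cost per g of fiber: kidney beans $0.0833, chickpeas $0.1429, almonds $0.1500, edamame $0.2500.
Take 2 servings of kidney beans: +12.0 g fiber for $1.00 (total $1.00, still need 5.0 g).
Take 0.7143 servings of chickpeas: +5.0 g fiber for $0.71 (total $1.71, still need 0.0 g).
Filling from the cheapest source first is optimal under one linear minimum: $1.71.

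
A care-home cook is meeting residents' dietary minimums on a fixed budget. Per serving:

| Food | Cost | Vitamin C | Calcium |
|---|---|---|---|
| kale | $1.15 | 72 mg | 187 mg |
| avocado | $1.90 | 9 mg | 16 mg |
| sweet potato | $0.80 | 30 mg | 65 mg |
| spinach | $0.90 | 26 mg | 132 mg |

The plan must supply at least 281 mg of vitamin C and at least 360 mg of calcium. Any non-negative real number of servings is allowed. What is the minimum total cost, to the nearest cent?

This is a tiny linear program; its minimum lies at a vertex of the feasible set. List the vertices and price them.
kale only: max(281/72, 360/187) = 3.903 servings → $4.49.
avocado only: max(281/9, 360/16) = 31.22 servings → $59.32.
sweet potato only: max(281/30, 360/65) = 9.367 servings → $7.49.
spinach only: max(281/26, 360/132) = 10.81 servings → $9.73.
kale + avocado: intersection lies outside the first quadrant.
kale + sweet potato: the both-tight solution has a negative serving — not a feasible corner.
kale + spinach: the both-tight solution has a negative serving — not a feasible corner.
avocado + sweet potato: intersection lies outside the first quadrant.
avocado + spinach: intersection lies outside the first quadrant.
sweet potato + spinach: intersection lies outside the first quadrant.
The minimum over all feasible corners is $4.49.

$4.49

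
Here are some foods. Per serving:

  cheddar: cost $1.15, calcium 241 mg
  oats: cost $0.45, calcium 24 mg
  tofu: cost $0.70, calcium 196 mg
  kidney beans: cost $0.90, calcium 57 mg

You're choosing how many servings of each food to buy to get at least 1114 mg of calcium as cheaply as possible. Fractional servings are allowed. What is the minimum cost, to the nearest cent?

$3.98

Cost per mg of calcium: tofu $0.0036, cheddar $0.0048, kidney beans $0.0158, oats $0.0187.
With no serving limits, use only tofu: 1114 mg / 196 mg = 5.684 servings × $0.70 = $3.98.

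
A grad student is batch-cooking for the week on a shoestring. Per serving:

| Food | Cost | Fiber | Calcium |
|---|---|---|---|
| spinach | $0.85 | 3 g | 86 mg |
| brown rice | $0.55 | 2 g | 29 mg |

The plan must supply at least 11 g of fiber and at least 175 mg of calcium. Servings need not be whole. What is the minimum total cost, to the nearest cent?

$3.03

This is a tiny linear program; its minimum lies at a vertex of the feasible set. List the vertices and price them.
spinach only: max(11/3, 175/86) = 3.667 servings → $3.12.
brown rice only: max(11/2, 175/29) = 6.034 servings → $3.32.
spinach + brown rice with both tight: 0.3647 servings and 4.953 servings → $3.03.
Cheapest feasible corner: $3.03.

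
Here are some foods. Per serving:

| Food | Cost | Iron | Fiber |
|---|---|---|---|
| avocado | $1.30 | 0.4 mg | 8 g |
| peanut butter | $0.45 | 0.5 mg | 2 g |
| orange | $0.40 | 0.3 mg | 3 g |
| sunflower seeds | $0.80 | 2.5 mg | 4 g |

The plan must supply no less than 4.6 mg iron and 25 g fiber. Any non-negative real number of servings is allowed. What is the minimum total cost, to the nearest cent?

$3.60

An LP optimum is at a vertex; with two nutrient constraints at most two foods are used. Check each candidate.
avocado only: max(4.6/0.4, 25/8) = 11.5 servings → $14.95.
peanut butter only: max(4.6/0.5, 25/2) = 12.5 servings → $5.62.
orange only: max(4.6/0.3, 25/3) = 15.33 servings → $6.13.
sunflower seeds only: max(4.6/2.5, 25/4) = 6.25 servings → $5.00.
avocado + peanut butter with both tight: 1.031 servings and 8.375 servings → $5.11.
avocado + orange: the both-tight solution has a negative serving — not a feasible corner.
avocado + sunflower seeds with both tight: 2.397 servings and 1.457 servings → $4.28.
peanut butter + orange with both tight: 7 servings and 3.667 servings → $4.62.
peanut butter + sunflower seeds: the both-tight solution has a negative serving — not a feasible corner.
orange + sunflower seeds with both tight: 7 servings and 1 serving → $3.60.
The minimum over all feasible corners is $3.60.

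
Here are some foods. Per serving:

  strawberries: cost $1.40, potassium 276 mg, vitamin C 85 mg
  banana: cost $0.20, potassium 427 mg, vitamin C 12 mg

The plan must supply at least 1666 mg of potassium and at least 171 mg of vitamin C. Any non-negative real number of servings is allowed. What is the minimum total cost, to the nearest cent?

$2.82

A basic optimal solution has at most two foods positive. Try each food alone and each pair with both targets met exactly.
strawberries only: max(1666/276, 171/85) = 6.036 servings → $8.45.
banana only: max(1666/427, 171/12) = 14.25 servings → $2.85.
strawberries + banana with both tight: 1.608 servings and 2.863 servings → $2.82.
Cheapest feasible corner: $2.82.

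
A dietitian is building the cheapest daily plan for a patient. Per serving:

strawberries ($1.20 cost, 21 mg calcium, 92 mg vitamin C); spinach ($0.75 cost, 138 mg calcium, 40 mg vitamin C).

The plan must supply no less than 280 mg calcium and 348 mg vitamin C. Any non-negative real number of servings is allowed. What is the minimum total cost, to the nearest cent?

At the optimum either one food covers both requirements or two foods hit both targets exactly; no other combination can be cheaper.
strawberries only: max(280/21, 348/92) = 13.33 servings → $16.00.
spinach only: max(280/138, 348/40) = 8.7 servings → $6.53.
strawberries + spinach with both tight: 3.106 servings and 1.556 servings → $4.89.
The minimum over all feasible corners is $4.89.

$4.89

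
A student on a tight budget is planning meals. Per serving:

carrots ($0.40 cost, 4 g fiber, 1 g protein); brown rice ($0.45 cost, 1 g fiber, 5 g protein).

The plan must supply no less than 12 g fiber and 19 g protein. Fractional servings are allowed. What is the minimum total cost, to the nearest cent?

At the optimum either one food covers both requirements or two foods hit both targets exactly; no other combination can be cheaper.
carrots only: max(12/4, 19/1) = 19 servings → $7.60.
brown rice only: max(12/1, 19/5) = 12 servings → $5.40.
carrots + brown rice with both tight: 2.158 servings and 3.368 servings → $2.38.
So the least-cost plan costs $2.38.

$2.38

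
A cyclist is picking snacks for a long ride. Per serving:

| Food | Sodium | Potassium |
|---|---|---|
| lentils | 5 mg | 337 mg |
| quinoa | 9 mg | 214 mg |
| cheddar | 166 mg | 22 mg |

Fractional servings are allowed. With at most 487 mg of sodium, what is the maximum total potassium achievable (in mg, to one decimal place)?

32823.8 mg

Potassium per mg sodium: lentils 67.4, quinoa 23.78, cheddar 0.1325.
With no serving limits, spend the whole sodium allowance on lentils: 487 mg / 5 mg × 337 mg = 32823.8 mg.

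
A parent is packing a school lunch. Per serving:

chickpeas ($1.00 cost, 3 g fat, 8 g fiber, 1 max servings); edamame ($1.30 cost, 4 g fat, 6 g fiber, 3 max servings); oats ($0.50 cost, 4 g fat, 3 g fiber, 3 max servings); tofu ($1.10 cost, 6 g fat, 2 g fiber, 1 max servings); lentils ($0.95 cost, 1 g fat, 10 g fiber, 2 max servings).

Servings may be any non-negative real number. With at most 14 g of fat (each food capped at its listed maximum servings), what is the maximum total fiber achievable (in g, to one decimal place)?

41.5 g

Fiber per g fat: lentils 10, chickpeas 2.667, edamame 1.5, oats 0.75, tofu 0.3333.
Take 2 servings of lentils: uses 2 g fat, +20.0 g fiber (running total 20.0 g).
Take 1 serving of chickpeas: uses 3 g fat, +8.0 g fiber (running total 28.0 g).
Take 2.25 servings of edamame: uses 9 g fat, +13.5 g fiber (running total 41.5 g).
Filling greedily by fiber-per-g fat is optimal for one linear limit, giving 41.5 g.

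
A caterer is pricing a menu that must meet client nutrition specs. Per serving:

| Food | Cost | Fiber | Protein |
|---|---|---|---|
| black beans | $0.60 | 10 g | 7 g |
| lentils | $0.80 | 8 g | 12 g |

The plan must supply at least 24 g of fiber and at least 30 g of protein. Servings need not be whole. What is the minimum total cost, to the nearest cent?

This is a tiny linear program; its minimum lies at a vertex of the feasible set. List the vertices and price them.
black beans only: max(24/10, 30/7) = 4.286 servings → $2.57.
lentils only: max(24/8, 30/12) = 3 servings → $2.40.
black beans + lentils with both tight: 0.75 servings and 2.062 servings → $2.10.
Cheapest feasible corner: $2.10.

$2.10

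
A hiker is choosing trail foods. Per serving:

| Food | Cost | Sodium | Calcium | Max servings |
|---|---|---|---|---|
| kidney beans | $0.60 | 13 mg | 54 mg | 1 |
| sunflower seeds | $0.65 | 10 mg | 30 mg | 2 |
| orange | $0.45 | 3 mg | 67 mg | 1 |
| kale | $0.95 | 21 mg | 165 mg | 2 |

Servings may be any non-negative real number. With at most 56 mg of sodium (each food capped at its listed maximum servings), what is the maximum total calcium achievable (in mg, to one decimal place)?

Calcium per mg sodium: orange 22.33, kale 7.857, kidney beans 4.154, sunflower seeds 3.
Take 1 serving of orange: uses 3 mg sodium, +67.0 mg calcium (running total 67.0 mg).
Take 2 servings of kale: uses 42 mg sodium, +330.0 mg calcium (running total 397.0 mg).
Take 0.8462 servings of kidney beans: uses 11 mg sodium, +45.7 mg calcium (running total 442.7 mg).
Greedy by best ratio exhausts the sodium allowance optimally: 442.7 mg.

442.7 mg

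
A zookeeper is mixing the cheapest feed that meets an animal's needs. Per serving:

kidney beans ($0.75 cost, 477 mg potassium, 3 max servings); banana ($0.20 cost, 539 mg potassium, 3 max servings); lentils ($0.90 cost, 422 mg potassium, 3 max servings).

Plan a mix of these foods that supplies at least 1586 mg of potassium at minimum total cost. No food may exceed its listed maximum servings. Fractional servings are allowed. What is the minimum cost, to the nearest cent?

Cost per mg of potassium: banana $0.0004, kidney beans $0.0016, lentils $0.0021.
Take 2.942 servings of banana: +1586.0 mg potassium for $0.59 (total $0.59, still need 0.0 mg).
Greedy by cheapest-per-mg is optimal for a single linear constraint, so the minimum cost is $0.59.

$0.59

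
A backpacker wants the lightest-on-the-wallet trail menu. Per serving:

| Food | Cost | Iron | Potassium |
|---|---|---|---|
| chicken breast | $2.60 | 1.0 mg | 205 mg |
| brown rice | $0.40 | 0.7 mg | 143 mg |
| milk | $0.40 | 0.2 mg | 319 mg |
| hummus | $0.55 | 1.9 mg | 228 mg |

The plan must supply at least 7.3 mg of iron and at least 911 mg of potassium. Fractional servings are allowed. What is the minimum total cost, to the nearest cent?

$2.15

At the optimum either one food covers both requirements or two foods hit both targets exactly; no other combination can be cheaper.
chicken breast only: max(7.3/1.0, 911/205) = 7.3 servings → $18.98.
brown rice only: max(7.3/0.7, 911/143) = 10.43 servings → $4.17.
milk only: max(7.3/0.2, 911/319) = 36.5 servings → $14.60.
hummus only: max(7.3/1.9, 911/228) = 3.996 servings → $2.20.
chicken breast + brown rice: the both-tight solution has a negative serving — not a feasible corner.
chicken breast + milk: intersection lies outside the first quadrant.
chicken breast + hummus with both tight: 0.4118 servings and 3.625 servings → $3.06.
brown rice + milk: intersection lies outside the first quadrant.
brown rice + hummus with both tight: 0.5932 servings and 3.624 servings → $2.23.
milk + hummus with both tight: 0.1186 servings and 3.83 servings → $2.15.
Cheapest feasible corner: $2.15.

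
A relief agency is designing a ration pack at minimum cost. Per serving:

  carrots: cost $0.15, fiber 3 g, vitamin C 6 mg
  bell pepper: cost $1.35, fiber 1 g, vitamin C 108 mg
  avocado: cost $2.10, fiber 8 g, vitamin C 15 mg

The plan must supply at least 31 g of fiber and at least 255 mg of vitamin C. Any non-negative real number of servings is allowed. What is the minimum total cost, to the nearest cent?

An LP optimum is at a vertex; with two nutrient constraints at most two foods are used. Check each candidate.
carrots only: max(31/3, 255/6) = 42.5 servings → $6.38.
bell pepper only: max(31/1, 255/108) = 31 servings → $41.85.
avocado only: max(31/8, 255/15) = 17 servings → $35.70.
carrots + bell pepper with both tight: 9.726 servings and 1.821 servings → $3.92.
carrots + avocado with both targets exact would need a negative amount; discard.
bell pepper + avocado with both tight: 1.855 servings and 3.643 servings → $10.15.
The minimum over all feasible corners is $3.92.

$3.92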